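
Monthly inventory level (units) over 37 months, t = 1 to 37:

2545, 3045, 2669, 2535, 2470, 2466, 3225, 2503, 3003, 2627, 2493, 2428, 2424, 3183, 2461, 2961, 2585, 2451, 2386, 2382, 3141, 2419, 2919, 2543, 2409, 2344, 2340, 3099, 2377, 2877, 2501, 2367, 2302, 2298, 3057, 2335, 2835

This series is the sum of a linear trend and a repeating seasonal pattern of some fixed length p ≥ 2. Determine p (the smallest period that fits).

7

First differences y_{t+1} − y_t: 500, -376, -134, -65, -4, 759, -722, 500, -376, -134, -65, -4, 759, -722, 500, -376, …
The difference pattern repeats every 7 terms and not for any smaller step, so p = 7.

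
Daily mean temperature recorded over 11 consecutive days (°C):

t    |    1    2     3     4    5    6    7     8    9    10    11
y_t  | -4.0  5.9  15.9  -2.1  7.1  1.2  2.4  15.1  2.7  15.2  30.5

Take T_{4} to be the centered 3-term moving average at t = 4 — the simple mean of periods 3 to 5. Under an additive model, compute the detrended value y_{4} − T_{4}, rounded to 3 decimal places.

Trend T_4 = (15.9 + (-2.1) + 7.1) / 3 = 20.9/3 = 6.96667
Detrended value: -2.1 − 6.96667 = -9.067

-9.067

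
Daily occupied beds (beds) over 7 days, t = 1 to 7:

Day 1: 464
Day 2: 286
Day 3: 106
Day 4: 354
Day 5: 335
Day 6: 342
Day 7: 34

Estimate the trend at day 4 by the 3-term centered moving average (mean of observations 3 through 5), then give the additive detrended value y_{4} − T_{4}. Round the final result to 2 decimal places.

Trend T_4 = (106 + 354 + 335) / 3 = 795/3 = 265.0000
Detrended value: 354 − 265.0000 = 89.00

89.00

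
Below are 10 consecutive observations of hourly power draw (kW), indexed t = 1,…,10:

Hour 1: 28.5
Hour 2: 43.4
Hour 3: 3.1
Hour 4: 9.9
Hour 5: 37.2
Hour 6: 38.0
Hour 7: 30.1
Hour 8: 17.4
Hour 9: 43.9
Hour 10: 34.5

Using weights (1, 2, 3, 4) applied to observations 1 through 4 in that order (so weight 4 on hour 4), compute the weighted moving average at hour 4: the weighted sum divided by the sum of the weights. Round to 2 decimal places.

16.42

Weighted sum: 1·28.5 + 2·43.4 + 3·3.1 + 4·9.9 = 28.5 + 86.8 + 9.3 + 39.6 = 164.2
Weight total: 1 + 2 + 3 + 4 = 10
WMA = 164.2 / 10 = 16.42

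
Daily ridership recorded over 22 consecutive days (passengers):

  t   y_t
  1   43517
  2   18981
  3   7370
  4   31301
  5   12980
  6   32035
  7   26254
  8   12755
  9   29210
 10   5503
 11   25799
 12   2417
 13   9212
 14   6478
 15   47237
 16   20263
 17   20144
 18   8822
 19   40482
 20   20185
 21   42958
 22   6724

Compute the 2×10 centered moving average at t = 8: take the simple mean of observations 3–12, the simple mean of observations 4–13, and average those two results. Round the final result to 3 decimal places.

Sum over 3–12: 7370 + 31301 + 12980 + 32035 + 26254 + 12755 + 29210 + 5503 + 25799 + 2417 = 185624
Sum over 4–13: 31301 + 12980 + 32035 + 26254 + 12755 + 29210 + 5503 + 25799 + 2417 + 9212 = 187466
CMA at t=8 = (185624 + 187466) / (2·10) = 373090 / 20 = 18654.500

18654.500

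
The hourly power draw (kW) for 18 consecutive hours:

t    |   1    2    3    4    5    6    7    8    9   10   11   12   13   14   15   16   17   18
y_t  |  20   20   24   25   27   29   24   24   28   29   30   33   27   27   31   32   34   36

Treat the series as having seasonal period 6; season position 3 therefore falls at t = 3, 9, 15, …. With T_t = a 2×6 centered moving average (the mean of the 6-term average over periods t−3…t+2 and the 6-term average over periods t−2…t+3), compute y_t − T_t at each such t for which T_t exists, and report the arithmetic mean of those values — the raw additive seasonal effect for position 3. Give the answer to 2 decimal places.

0.21

Season position 3 occurs at t = 9, 15 (where T_t is defined).
t=9: T_9 = 27.6667; y_9 − T_9 = 28 − 27.6667 = 0.3333
t=15: T_15 = 30.9167; y_15 − T_15 = 31 − 30.9167 = 0.0833
Mean deviation: (0.3333 + 0.0833) / 2 = 0.21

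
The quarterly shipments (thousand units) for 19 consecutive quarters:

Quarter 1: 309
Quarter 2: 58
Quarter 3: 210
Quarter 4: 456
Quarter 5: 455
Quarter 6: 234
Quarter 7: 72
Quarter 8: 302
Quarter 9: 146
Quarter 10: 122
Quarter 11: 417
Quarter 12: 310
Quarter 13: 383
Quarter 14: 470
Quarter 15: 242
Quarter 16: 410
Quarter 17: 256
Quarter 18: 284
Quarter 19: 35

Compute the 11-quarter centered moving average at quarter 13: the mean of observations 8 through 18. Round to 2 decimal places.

Sum of periods 8–18: 302 + 146 + 122 + 417 + 310 + 383 + 470 + 242 + 410 + 256 + 284 = 3342
Divide by 11: 3342 / 11 = 303.82

303.82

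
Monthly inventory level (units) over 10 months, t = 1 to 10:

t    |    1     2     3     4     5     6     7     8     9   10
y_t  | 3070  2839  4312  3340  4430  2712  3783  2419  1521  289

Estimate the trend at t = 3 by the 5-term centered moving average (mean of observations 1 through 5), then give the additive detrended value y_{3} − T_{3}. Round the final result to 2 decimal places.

713.80

Trend T_3 = (3070 + 2839 + 4312 + 3340 + 4430) / 5 = 17991/5 = 3598.2000
Detrended value: 4312 − 3598.2000 = 713.80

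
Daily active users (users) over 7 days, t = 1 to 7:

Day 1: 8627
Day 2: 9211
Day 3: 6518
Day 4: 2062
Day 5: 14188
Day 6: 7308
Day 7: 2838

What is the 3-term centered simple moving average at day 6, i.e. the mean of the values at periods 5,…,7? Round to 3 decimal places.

8111.333

Sum of periods 5–7: 14188 + 7308 + 2838 = 24334
Divide by 3: 24334 / 3 = 8111.333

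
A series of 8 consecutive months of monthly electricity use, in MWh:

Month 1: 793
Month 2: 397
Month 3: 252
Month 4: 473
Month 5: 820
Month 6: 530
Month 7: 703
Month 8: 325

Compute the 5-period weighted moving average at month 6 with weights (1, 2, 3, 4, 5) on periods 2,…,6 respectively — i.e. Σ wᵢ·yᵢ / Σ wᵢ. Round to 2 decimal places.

Weighted sum: 1·397 + 2·252 + 3·473 + 4·820 + 5·530 = 397 + 504 + 1419 + 3280 + 2650 = 8250
Weight total: 1 + 2 + 3 + 4 + 5 = 15
WMA = 8250 / 15 = 550.00

550.00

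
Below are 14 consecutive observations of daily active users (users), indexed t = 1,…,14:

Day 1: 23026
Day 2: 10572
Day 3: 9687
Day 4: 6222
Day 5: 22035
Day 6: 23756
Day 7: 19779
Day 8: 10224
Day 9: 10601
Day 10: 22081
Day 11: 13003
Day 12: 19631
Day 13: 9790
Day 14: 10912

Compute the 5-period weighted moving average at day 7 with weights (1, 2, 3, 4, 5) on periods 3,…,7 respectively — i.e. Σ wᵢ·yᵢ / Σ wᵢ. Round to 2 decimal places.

Weighted sum: 1·9687 + 2·6222 + 3·22035 + 4·23756 + 5·19779 = 9687 + 12444 + 66105 + 95024 + 98895 = 282155
Weight total: 1 + 2 + 3 + 4 + 5 = 15
WMA = 282155 / 15 = 18810.33

18810.33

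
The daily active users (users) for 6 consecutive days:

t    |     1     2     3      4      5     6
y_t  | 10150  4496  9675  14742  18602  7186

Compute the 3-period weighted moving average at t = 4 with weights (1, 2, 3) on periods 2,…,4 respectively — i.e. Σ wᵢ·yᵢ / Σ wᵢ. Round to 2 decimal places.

Weighted sum: 1·4496 + 2·9675 + 3·14742 = 4496 + 19350 + 44226 = 68072
Weight total: 1 + 2 + 3 = 6
WMA = 68072 / 6 = 11345.33

11345.33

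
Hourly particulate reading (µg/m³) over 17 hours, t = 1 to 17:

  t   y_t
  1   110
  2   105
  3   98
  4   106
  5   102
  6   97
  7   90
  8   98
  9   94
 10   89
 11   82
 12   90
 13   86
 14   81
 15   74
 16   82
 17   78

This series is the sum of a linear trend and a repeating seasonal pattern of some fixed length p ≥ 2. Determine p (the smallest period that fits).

4

First differences y_{t+1} − y_t: -5, -7, 8, -4, -5, -7, 8, -4, -5, -7, …
The difference pattern repeats every 4 terms and not for any smaller step, so p = 4.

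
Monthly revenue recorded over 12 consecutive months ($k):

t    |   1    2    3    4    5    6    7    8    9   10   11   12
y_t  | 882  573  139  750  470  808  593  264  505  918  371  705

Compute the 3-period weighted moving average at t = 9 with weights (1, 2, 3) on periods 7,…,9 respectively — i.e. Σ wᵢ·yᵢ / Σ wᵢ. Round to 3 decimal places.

439.333

Weighted sum: 1·593 + 2·264 + 3·505 = 593 + 528 + 1515 = 2636
Weight total: 1 + 2 + 3 = 6
WMA = 2636 / 6 = 439.333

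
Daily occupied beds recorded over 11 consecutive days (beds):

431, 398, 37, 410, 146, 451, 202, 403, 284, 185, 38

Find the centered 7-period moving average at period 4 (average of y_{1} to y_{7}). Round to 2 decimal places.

296.43

Sum of periods 1–7: 431 + 398 + 37 + 410 + 146 + 451 + 202 = 2075
Divide by 7: 2075 / 7 = 296.43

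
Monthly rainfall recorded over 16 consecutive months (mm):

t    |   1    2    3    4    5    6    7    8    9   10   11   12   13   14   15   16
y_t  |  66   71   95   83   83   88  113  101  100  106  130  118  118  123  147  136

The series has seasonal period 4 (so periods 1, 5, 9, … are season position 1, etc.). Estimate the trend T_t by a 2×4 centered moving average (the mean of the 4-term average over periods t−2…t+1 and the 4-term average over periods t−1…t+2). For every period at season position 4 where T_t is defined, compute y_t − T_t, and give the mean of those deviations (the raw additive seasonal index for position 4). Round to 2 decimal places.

-2.00

Season position 4 occurs at t = 4, 8, 12 (where T_t is defined).
t=4: T_4 = 85.1250; y_4 − T_4 = 83 − 85.1250 = -2.1250
t=8: T_8 = 102.7500; y_8 − T_8 = 101 − 102.7500 = -1.7500
t=12: T_12 = 120.1250; y_12 − T_12 = 118 − 120.1250 = -2.1250
Mean deviation: (-2.1250 + -1.7500 + -2.1250) / 3 = -2.00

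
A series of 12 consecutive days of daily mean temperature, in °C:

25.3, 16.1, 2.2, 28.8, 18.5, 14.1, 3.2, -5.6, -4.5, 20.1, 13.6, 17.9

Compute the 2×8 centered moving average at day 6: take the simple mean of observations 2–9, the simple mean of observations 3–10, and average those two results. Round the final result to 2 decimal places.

Sum over 2–9: 16.1 + 2.2 + 28.8 + 18.5 + 14.1 + 3.2 + (-5.6) + (-4.5) = 72.8
Sum over 3–10: 2.2 + 28.8 + 18.5 + 14.1 + 3.2 + (-5.6) + (-4.5) + 20.1 = 76.8
CMA at t=6 = (72.8 + 76.8) / (2·8) = 149.6 / 16 = 9.35

9.35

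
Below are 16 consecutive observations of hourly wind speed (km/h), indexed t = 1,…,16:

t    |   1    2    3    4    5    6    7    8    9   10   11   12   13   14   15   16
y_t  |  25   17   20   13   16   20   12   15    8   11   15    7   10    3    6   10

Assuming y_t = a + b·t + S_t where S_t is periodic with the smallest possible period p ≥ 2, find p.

First differences y_{t+1} − y_t: -8, 3, -7, 3, 4, -8, 3, -7, 3, 4, -8, 3, …
The difference pattern repeats every 5 terms and not for any smaller step, so p = 5.

5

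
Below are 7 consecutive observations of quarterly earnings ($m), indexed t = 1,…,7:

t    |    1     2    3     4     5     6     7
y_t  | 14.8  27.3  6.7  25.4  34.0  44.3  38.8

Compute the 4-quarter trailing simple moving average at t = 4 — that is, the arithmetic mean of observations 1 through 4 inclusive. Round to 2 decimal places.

Sum of periods 1–4: 14.8 + 27.3 + 6.7 + 25.4 = 74.2
Divide by 4: 74.2 / 4 = 18.55

18.55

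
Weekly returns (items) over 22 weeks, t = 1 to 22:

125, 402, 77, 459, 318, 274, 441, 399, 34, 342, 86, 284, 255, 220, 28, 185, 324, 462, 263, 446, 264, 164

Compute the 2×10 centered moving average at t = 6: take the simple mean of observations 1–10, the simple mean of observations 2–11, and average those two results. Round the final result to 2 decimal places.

Sum over 1–10: 125 + 402 + 77 + 459 + 318 + 274 + 441 + 399 + 34 + 342 = 2871
Sum over 2–11: 402 + 77 + 459 + 318 + 274 + 441 + 399 + 34 + 342 + 86 = 2832
CMA at t=6 = (2871 + 2832) / (2·10) = 5703 / 20 = 285.15

285.15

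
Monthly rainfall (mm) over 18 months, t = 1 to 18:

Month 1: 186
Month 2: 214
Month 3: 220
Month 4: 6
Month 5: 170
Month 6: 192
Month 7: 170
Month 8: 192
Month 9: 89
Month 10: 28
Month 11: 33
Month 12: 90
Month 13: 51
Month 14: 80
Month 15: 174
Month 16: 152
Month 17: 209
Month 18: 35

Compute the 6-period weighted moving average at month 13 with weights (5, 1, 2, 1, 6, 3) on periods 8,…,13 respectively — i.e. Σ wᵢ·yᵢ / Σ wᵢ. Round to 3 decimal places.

Weighted sum: 5·192 + 1·89 + 2·28 + 1·33 + 6·90 + 3·51 = 960 + 89 + 56 + 33 + 540 + 153 = 1831
Weight total: 5 + 1 + 2 + 1 + 6 + 3 = 18
WMA = 1831 / 18 = 101.722

101.722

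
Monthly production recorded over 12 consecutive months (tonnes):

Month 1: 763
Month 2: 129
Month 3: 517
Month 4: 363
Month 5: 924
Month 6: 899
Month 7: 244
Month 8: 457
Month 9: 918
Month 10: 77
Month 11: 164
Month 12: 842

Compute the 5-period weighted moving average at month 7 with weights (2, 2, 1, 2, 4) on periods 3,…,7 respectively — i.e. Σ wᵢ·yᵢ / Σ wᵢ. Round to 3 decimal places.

496.182

Weighted sum: 2·517 + 2·363 + 1·924 + 2·899 + 4·244 = 1034 + 726 + 924 + 1798 + 976 = 5458
Weight total: 2 + 2 + 1 + 2 + 4 = 11
WMA = 5458 / 11 = 496.182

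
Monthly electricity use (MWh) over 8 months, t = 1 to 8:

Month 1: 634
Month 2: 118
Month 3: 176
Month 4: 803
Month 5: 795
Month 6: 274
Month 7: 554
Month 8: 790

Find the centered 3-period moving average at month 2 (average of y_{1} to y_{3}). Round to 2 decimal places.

Sum of periods 1–3: 634 + 118 + 176 = 928
Divide by 3: 928 / 3 = 309.33

309.33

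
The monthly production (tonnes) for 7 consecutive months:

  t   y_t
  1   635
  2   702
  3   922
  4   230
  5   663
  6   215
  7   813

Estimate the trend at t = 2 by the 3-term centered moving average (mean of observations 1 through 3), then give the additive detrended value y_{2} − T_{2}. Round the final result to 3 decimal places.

Trend T_2 = (635 + 702 + 922) / 3 = 2259/3 = 753.00000
Detrended value: 702 − 753.00000 = -51.000

-51.000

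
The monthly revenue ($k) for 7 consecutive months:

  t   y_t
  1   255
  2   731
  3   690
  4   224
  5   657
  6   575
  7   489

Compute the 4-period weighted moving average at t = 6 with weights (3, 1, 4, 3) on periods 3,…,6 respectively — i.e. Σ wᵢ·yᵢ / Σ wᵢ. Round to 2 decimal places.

Weighted sum: 3·690 + 1·224 + 4·657 + 3·575 = 2070 + 224 + 2628 + 1725 = 6647
Weight total: 3 + 1 + 4 + 3 = 11
WMA = 6647 / 11 = 604.27

604.27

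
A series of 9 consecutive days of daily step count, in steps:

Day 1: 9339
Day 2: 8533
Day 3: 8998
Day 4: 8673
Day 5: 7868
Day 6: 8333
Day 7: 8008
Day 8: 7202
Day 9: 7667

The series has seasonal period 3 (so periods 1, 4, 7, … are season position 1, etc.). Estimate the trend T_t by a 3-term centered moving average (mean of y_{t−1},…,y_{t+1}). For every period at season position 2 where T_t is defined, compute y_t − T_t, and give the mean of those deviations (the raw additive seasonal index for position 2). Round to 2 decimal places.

-423.56

Season position 2 occurs at t = 2, 5, 8 (where T_t is defined).
t=2: T_2 = 8956.6667; y_2 − T_2 = 8533 − 8956.6667 = -423.6667
t=5: T_5 = 8291.3333; y_5 − T_5 = 7868 − 8291.3333 = -423.3333
t=8: T_8 = 7625.6667; y_8 − T_8 = 7202 − 7625.6667 = -423.6667
Mean deviation: (-423.6667 + -423.3333 + -423.6667) / 3 = -423.56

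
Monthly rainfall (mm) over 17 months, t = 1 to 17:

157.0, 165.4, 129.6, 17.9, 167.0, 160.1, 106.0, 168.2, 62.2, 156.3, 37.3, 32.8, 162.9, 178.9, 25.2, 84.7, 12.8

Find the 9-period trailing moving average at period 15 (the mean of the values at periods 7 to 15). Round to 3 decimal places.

Sum of periods 7–15: 106.0 + 168.2 + 62.2 + 156.3 + 37.3 + 32.8 + 162.9 + 178.9 + 25.2 = 929.8
Divide by 9: 929.8 / 9 = 103.311

103.311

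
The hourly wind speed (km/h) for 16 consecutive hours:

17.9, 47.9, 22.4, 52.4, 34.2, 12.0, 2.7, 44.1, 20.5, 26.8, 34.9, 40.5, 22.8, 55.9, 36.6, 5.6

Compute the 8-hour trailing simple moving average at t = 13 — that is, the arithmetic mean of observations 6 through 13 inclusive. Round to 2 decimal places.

Sum of periods 6–13: 12.0 + 2.7 + 44.1 + 20.5 + 26.8 + 34.9 + 40.5 + 22.8 = 204.3
Divide by 8: 204.3 / 8 = 25.54

25.54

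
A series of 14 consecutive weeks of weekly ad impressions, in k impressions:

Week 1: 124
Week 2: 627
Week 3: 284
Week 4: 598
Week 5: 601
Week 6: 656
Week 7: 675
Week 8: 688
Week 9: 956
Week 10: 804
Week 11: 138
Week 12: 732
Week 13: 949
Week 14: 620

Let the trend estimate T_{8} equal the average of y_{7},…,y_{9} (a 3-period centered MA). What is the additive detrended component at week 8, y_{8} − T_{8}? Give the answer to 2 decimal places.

Trend T_8 = (675 + 688 + 956) / 3 = 2319/3 = 773.0000
Detrended value: 688 − 773.0000 = -85.00

-85.00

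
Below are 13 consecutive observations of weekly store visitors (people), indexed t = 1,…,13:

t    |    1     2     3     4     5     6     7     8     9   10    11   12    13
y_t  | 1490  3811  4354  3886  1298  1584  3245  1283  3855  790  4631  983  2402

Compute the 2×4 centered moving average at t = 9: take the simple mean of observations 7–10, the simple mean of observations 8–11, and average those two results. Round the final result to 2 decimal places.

Sum over 7–10: 3245 + 1283 + 3855 + 790 = 9173
Sum over 8–11: 1283 + 3855 + 790 + 4631 = 10559
CMA at t=9 = (9173 + 10559) / (2·4) = 19732 / 8 = 2466.50

2466.50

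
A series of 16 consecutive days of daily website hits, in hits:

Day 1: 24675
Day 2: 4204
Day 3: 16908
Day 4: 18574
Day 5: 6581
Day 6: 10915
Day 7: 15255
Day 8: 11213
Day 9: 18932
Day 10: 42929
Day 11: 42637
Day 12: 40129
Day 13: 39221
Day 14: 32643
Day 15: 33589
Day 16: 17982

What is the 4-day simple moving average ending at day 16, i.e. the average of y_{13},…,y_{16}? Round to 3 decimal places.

30858.750

Sum of periods 13–16: 39221 + 32643 + 33589 + 17982 = 123435
Divide by 4: 123435 / 4 = 30858.750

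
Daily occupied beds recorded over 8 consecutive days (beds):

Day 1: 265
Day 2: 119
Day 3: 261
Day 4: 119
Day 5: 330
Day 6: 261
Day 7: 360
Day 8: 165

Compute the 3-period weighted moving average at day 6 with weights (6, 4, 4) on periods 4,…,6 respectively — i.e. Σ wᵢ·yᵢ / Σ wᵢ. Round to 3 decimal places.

219.857

Weighted sum: 6·119 + 4·330 + 4·261 = 714 + 1320 + 1044 = 3078
Weight total: 6 + 4 + 4 = 14
WMA = 3078 / 14 = 219.857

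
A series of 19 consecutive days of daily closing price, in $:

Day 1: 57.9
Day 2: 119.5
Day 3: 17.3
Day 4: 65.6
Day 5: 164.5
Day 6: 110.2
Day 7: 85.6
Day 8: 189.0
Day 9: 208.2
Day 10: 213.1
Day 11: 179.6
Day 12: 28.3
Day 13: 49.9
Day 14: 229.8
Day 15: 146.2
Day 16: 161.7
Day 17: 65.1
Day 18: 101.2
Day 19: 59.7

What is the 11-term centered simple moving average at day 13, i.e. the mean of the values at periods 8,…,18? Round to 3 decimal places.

142.918

Sum of periods 8–18: 189.0 + 208.2 + 213.1 + 179.6 + 28.3 + 49.9 + 229.8 + 146.2 + 161.7 + 65.1 + 101.2 = 1572.1
Divide by 11: 1572.1 / 11 = 142.918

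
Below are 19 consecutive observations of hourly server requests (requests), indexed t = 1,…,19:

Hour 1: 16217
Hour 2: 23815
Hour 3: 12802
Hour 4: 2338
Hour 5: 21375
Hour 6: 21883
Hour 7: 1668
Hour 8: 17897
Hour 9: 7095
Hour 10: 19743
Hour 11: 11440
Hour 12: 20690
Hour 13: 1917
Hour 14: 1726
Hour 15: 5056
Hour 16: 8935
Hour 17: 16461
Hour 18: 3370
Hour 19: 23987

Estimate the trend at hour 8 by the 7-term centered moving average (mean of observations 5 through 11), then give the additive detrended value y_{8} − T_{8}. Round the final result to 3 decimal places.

Trend T_8 = (21375 + 21883 + 1668 + 17897 + 7095 + 19743 + 11440) / 7 = 101101/7 = 14443.00000
Detrended value: 17897 − 14443.00000 = 3454.000

3454.000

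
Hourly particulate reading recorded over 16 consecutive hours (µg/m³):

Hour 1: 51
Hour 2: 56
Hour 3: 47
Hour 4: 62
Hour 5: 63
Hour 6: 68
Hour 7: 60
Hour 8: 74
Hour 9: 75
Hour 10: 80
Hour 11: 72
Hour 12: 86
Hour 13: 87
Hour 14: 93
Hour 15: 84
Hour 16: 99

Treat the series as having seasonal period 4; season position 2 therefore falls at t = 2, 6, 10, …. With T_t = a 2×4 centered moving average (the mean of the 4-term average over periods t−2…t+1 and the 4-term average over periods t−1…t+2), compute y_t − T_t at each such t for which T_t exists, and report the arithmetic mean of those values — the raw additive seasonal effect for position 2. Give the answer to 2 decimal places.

3.46

Season position 2 occurs at t = 6, 10, 14 (where T_t is defined).
t=6: T_6 = 64.7500; y_6 − T_6 = 68 − 64.7500 = 3.2500
t=10: T_10 = 76.7500; y_10 − T_10 = 80 − 76.7500 = 3.2500
t=14: T_14 = 89.1250; y_14 − T_14 = 93 − 89.1250 = 3.8750
Mean deviation: (3.2500 + 3.2500 + 3.8750) / 3 = 3.46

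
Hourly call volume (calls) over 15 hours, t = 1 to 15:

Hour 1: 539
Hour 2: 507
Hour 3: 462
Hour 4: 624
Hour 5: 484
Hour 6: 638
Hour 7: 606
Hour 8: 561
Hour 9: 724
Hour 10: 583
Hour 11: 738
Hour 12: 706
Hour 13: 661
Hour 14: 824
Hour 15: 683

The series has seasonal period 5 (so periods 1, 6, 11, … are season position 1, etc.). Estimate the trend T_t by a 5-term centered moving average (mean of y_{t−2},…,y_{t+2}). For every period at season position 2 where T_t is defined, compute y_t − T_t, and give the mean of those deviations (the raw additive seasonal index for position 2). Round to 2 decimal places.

Season position 2 occurs at t = 7, 12 (where T_t is defined).
t=7: T_7 = 602.6000; y_7 − T_7 = 606 − 602.6000 = 3.4000
t=12: T_12 = 702.4000; y_12 − T_12 = 706 − 702.4000 = 3.6000
Mean deviation: (3.4000 + 3.6000) / 2 = 3.50

3.50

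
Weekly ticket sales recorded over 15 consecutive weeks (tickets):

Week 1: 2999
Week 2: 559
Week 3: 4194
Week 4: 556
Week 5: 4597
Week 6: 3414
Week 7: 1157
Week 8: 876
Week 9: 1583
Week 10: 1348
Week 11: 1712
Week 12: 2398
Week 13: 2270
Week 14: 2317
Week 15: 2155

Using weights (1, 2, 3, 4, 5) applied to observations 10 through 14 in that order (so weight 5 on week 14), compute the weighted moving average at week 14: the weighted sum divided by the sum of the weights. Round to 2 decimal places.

2175.40

Weighted sum: 1·1348 + 2·1712 + 3·2398 + 4·2270 + 5·2317 = 1348 + 3424 + 7194 + 9080 + 11585 = 32631
Weight total: 1 + 2 + 3 + 4 + 5 = 15
WMA = 32631 / 15 = 2175.40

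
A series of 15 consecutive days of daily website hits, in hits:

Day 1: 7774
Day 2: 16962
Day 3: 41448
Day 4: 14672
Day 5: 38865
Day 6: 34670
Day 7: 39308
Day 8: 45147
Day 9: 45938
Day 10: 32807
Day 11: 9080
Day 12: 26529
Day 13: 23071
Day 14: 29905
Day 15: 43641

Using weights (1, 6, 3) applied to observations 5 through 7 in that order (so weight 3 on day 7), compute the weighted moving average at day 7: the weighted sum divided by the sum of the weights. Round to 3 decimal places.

Weighted sum: 1·38865 + 6·34670 + 3·39308 = 38865 + 208020 + 117924 = 364809
Weight total: 1 + 6 + 3 = 10
WMA = 364809 / 10 = 36480.900

36480.900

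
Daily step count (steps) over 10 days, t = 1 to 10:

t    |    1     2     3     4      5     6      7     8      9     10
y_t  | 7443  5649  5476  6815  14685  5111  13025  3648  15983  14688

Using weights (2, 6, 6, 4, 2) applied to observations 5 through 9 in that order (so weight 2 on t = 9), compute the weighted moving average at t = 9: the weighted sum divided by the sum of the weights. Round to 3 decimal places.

Weighted sum: 2·14685 + 6·5111 + 6·13025 + 4·3648 + 2·15983 = 29370 + 30666 + 78150 + 14592 + 31966 = 184744
Weight total: 2 + 6 + 6 + 4 + 2 = 20
WMA = 184744 / 20 = 9237.200

9237.200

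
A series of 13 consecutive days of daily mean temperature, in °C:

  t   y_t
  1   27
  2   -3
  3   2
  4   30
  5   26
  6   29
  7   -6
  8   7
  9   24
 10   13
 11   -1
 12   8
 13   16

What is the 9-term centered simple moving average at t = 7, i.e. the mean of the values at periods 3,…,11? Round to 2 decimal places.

Sum of periods 3–11: 2 + 30 + 26 + 29 + (-6) + 7 + 24 + 13 + (-1) = 124
Divide by 9: 124 / 9 = 13.78

13.78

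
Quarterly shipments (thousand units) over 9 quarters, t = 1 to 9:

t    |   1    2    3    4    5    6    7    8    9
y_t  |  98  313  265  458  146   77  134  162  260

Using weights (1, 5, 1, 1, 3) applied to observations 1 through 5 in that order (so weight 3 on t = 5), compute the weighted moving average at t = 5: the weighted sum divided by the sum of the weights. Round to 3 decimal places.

256.727

Weighted sum: 1·98 + 5·313 + 1·265 + 1·458 + 3·146 = 98 + 1565 + 265 + 458 + 438 = 2824
Weight total: 1 + 5 + 1 + 1 + 3 = 11
WMA = 2824 / 11 = 256.727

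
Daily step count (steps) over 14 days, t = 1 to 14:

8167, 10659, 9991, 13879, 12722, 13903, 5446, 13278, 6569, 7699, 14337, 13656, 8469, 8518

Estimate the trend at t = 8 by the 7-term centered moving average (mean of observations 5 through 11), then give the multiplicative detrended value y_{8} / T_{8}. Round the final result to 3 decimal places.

1.257

Trend T_8 = (12722 + 13903 + 5446 + 13278 + 6569 + 7699 + 14337) / 7 = 73954/7 = 10564.85714
Ratio to trend: 13278 / 10564.85714 = 1.257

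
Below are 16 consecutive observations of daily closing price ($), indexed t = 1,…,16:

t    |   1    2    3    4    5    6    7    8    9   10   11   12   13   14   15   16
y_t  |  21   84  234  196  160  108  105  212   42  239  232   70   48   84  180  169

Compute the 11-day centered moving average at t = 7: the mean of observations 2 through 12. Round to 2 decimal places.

Sum of periods 2–12: 84 + 234 + 196 + 160 + 108 + 105 + 212 + 42 + 239 + 232 + 70 = 1682
Divide by 11: 1682 / 11 = 152.91

152.91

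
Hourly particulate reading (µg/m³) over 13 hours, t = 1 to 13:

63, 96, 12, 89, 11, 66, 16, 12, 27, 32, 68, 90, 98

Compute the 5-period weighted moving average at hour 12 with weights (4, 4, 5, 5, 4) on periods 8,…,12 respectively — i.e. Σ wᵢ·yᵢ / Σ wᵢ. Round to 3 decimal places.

46.182

Weighted sum: 4·12 + 4·27 + 5·32 + 5·68 + 4·90 = 48 + 108 + 160 + 340 + 360 = 1016
Weight total: 4 + 4 + 5 + 5 + 4 = 22
WMA = 1016 / 22 = 46.182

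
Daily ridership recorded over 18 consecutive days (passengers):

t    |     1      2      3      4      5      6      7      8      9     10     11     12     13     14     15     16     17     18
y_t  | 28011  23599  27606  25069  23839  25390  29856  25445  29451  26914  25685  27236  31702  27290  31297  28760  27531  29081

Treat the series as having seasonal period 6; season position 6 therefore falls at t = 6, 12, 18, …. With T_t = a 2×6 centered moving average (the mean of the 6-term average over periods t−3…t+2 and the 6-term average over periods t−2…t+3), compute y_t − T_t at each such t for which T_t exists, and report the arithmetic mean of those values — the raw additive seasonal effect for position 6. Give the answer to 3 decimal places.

Season position 6 occurs at t = 6, 12 (where T_t is defined).
t=6: T_6 = 26354.58333; y_6 − T_6 = 25390 − 26354.58333 = -964.58333
t=12: T_12 = 28200.16667; y_12 − T_12 = 27236 − 28200.16667 = -964.16667
Mean deviation: (-964.58333 + -964.16667) / 2 = -964.375

-964.375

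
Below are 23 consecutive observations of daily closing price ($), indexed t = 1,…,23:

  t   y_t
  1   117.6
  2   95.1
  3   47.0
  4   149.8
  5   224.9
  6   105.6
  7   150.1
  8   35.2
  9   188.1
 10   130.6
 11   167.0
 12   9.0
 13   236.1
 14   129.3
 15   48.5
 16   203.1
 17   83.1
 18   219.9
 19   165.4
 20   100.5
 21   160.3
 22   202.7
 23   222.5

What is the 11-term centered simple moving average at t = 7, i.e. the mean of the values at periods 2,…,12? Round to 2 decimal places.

118.40

Sum of periods 2–12: 95.1 + 47.0 + 149.8 + 224.9 + 105.6 + 150.1 + 35.2 + 188.1 + 130.6 + 167.0 + 9.0 = 1302.4
Divide by 11: 1302.4 / 11 = 118.40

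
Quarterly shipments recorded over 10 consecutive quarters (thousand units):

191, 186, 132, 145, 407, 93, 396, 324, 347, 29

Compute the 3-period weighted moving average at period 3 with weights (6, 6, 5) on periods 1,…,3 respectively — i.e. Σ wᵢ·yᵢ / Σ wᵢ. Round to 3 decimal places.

Weighted sum: 6·191 + 6·186 + 5·132 = 1146 + 1116 + 660 = 2922
Weight total: 6 + 6 + 5 = 17
WMA = 2922 / 17 = 171.882

171.882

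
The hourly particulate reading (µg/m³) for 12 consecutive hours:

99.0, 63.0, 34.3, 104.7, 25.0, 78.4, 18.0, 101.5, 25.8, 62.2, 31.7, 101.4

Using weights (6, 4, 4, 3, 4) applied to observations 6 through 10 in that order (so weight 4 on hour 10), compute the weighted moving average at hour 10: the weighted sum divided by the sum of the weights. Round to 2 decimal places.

60.70

Weighted sum: 6·78.4 + 4·18.0 + 4·101.5 + 3·25.8 + 4·62.2 = 470.4 + 72.0 + 406.0 + 77.4 + 248.8 = 1274.6
Weight total: 6 + 4 + 4 + 3 + 4 = 21
WMA = 1274.6 / 21 = 60.70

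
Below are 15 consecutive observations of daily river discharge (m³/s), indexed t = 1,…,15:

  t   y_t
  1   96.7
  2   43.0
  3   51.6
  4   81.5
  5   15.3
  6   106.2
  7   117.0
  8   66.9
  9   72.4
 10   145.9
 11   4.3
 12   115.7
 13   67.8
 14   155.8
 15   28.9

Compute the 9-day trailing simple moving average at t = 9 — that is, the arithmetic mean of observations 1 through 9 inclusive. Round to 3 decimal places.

72.289

Sum of periods 1–9: 96.7 + 43.0 + 51.6 + 81.5 + 15.3 + 106.2 + 117.0 + 66.9 + 72.4 = 650.6
Divide by 9: 650.6 / 9 = 72.289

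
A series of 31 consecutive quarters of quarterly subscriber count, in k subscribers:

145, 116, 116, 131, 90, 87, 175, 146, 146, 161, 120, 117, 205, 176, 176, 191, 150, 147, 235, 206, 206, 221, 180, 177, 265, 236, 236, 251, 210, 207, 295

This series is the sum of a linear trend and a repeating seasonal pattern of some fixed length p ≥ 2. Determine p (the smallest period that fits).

First differences y_{t+1} − y_t: -29, 0, 15, -41, -3, 88, -29, 0, 15, -41, -3, 88, -29, 0, …
The difference pattern repeats every 6 terms and not for any smaller step, so p = 6.

6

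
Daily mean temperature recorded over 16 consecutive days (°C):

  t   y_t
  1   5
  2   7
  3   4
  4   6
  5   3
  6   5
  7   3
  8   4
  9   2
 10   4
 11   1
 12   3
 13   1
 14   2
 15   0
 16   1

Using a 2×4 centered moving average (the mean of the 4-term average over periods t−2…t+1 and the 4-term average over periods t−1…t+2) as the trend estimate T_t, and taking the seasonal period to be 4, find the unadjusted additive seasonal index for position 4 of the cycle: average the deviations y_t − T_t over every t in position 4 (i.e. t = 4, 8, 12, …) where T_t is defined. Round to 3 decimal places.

0.958

Season position 4 occurs at t = 4, 8, 12 (where T_t is defined).
t=4: T_4 = 4.75000; y_4 − T_4 = 6 − 4.75000 = 1.25000
t=8: T_8 = 3.37500; y_8 − T_8 = 4 − 3.37500 = 0.62500
t=12: T_12 = 2.00000; y_12 − T_12 = 3 − 2.00000 = 1.00000
Mean deviation: (1.25000 + 0.62500 + 1.00000) / 3 = 0.958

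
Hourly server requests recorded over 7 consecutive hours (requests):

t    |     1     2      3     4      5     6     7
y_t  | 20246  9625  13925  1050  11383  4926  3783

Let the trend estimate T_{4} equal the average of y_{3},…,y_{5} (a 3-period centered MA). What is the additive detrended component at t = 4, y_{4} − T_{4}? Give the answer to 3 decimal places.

-7736.000

Trend T_4 = (13925 + 1050 + 11383) / 3 = 26358/3 = 8786.00000
Detrended value: 1050 − 8786.00000 = -7736.000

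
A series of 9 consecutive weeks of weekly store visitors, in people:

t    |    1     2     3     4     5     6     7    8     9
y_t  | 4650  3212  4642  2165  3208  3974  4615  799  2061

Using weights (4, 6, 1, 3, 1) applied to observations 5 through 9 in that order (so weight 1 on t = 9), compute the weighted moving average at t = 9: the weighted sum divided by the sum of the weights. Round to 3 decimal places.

Weighted sum: 4·3208 + 6·3974 + 1·4615 + 3·799 + 1·2061 = 12832 + 23844 + 4615 + 2397 + 2061 = 45749
Weight total: 4 + 6 + 1 + 3 + 1 = 15
WMA = 45749 / 15 = 3049.933

3049.933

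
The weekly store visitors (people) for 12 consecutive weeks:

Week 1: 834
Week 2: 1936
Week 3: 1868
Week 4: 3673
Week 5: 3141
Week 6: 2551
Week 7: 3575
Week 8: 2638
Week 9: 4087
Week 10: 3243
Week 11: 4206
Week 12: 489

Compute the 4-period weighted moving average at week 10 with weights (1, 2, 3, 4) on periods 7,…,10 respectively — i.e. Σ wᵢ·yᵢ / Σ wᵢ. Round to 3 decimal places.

3408.400

Weighted sum: 1·3575 + 2·2638 + 3·4087 + 4·3243 = 3575 + 5276 + 12261 + 12972 = 34084
Weight total: 1 + 2 + 3 + 4 = 10
WMA = 34084 / 10 = 3408.400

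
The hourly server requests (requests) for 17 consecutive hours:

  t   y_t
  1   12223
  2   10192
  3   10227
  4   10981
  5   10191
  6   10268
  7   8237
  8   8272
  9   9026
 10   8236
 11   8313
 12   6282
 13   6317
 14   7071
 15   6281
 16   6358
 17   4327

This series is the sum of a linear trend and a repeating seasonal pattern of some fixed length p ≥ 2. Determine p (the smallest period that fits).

5

First differences y_{t+1} − y_t: -2031, 35, 754, -790, 77, -2031, 35, 754, -790, 77, -2031, 35, …
The difference pattern repeats every 5 terms and not for any smaller step, so p = 5.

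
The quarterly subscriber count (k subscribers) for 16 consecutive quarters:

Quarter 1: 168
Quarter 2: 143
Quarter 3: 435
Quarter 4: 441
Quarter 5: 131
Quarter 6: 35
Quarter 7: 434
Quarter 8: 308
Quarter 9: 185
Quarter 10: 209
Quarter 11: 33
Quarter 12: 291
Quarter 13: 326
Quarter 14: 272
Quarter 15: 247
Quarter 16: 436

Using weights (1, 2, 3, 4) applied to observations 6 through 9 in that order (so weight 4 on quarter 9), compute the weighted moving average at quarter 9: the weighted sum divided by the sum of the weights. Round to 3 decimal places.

Weighted sum: 1·35 + 2·434 + 3·308 + 4·185 = 35 + 868 + 924 + 740 = 2567
Weight total: 1 + 2 + 3 + 4 = 10
WMA = 2567 / 10 = 256.700

256.700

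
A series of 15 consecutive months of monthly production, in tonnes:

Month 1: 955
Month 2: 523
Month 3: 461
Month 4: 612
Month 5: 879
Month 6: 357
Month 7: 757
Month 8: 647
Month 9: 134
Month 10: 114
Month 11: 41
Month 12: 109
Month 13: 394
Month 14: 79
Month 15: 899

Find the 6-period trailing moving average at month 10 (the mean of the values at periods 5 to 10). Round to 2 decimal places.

Sum of periods 5–10: 879 + 357 + 757 + 647 + 134 + 114 = 2888
Divide by 6: 2888 / 6 = 481.33

481.33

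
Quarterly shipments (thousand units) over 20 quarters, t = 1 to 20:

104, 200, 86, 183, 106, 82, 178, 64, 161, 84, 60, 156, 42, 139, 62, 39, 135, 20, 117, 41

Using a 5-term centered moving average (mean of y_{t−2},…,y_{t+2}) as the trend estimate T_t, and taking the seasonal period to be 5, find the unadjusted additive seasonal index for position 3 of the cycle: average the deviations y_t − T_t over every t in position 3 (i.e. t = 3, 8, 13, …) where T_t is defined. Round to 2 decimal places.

Season position 3 occurs at t = 3, 8, 13, 18 (where T_t is defined).
t=3: T_3 = 135.8000; y_3 − T_3 = 86 − 135.8000 = -49.8000
t=8: T_8 = 113.8000; y_8 − T_8 = 64 − 113.8000 = -49.8000
t=13: T_13 = 91.8000; y_13 − T_13 = 42 − 91.8000 = -49.8000
t=18: T_18 = 70.4000; y_18 − T_18 = 20 − 70.4000 = -50.4000
Mean deviation: (-49.8000 + -49.8000 + -49.8000 + -50.4000) / 4 = -49.95

-49.95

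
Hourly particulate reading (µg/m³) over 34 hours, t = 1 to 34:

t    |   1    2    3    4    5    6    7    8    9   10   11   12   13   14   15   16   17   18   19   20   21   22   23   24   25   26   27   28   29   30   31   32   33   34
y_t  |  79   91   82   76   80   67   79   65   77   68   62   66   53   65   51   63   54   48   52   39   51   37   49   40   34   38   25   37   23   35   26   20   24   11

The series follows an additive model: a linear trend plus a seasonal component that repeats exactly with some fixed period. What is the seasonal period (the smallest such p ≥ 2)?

7

First differences y_{t+1} − y_t: 12, -9, -6, 4, -13, 12, -14, 12, -9, -6, 4, -13, 12, -14, 12, -9, …
The difference pattern repeats every 7 terms and not for any smaller step, so p = 7.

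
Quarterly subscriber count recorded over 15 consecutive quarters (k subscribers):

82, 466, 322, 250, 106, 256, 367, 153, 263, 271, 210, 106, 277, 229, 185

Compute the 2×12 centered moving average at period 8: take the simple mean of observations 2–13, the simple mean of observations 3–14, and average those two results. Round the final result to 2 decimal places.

Sum over 2–13: 466 + 322 + 250 + 106 + 256 + 367 + 153 + 263 + 271 + 210 + 106 + 277 = 3047
Sum over 3–14: 322 + 250 + 106 + 256 + 367 + 153 + 263 + 271 + 210 + 106 + 277 + 229 = 2810
CMA at t=8 = (3047 + 2810) / (2·12) = 5857 / 24 = 244.04

244.04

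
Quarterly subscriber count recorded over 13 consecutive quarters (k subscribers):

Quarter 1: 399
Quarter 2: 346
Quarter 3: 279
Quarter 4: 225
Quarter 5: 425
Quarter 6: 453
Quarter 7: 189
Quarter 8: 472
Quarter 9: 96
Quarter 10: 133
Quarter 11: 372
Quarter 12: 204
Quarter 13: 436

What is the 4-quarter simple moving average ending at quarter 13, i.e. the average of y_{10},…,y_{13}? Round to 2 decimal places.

286.25

Sum of periods 10–13: 133 + 372 + 204 + 436 = 1145
Divide by 4: 1145 / 4 = 286.25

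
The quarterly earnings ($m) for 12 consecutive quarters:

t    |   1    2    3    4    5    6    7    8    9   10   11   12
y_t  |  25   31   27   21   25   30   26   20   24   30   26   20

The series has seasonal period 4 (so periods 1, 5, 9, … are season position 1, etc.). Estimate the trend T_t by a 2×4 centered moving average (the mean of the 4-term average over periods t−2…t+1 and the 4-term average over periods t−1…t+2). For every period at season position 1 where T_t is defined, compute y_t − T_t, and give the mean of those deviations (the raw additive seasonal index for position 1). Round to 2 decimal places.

Season position 1 occurs at t = 5, 9 (where T_t is defined).
t=5: T_5 = 25.6250; y_5 − T_5 = 25 − 25.6250 = -0.6250
t=9: T_9 = 25.0000; y_9 − T_9 = 24 − 25.0000 = -1.0000
Mean deviation: (-0.6250 + -1.0000) / 2 = -0.81

-0.81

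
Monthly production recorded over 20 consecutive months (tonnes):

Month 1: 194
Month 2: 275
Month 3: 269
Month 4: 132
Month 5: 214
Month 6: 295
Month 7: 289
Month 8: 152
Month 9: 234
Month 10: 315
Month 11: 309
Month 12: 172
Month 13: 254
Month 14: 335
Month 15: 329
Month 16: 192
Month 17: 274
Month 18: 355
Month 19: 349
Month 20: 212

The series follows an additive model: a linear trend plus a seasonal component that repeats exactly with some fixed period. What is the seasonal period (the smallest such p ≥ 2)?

4

First differences y_{t+1} − y_t: 81, -6, -137, 82, 81, -6, -137, 82, 81, -6, …
The difference pattern repeats every 4 terms and not for any smaller step, so p = 4.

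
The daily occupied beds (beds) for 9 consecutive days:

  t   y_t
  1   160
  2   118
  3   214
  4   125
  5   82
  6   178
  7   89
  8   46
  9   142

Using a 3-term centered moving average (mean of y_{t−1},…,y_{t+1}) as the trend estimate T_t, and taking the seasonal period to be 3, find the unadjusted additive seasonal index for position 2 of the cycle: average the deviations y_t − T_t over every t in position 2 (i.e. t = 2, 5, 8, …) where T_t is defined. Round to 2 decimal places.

Season position 2 occurs at t = 2, 5, 8 (where T_t is defined).
t=2: T_2 = 164.0000; y_2 − T_2 = 118 − 164.0000 = -46.0000
t=5: T_5 = 128.3333; y_5 − T_5 = 82 − 128.3333 = -46.3333
t=8: T_8 = 92.3333; y_8 − T_8 = 46 − 92.3333 = -46.3333
Mean deviation: (-46.0000 + -46.3333 + -46.3333) / 3 = -46.22

-46.22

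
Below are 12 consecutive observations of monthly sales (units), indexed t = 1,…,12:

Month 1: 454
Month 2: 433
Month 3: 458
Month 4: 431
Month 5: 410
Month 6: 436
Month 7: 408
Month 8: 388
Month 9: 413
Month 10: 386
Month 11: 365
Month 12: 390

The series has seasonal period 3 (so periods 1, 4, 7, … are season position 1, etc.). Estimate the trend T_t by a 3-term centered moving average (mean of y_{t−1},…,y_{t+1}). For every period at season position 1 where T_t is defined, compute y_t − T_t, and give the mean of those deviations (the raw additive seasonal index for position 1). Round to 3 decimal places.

-2.222

Season position 1 occurs at t = 4, 7, 10 (where T_t is defined).
t=4: T_4 = 433.00000; y_4 − T_4 = 431 − 433.00000 = -2.00000
t=7: T_7 = 410.66667; y_7 − T_7 = 408 − 410.66667 = -2.66667
t=10: T_10 = 388.00000; y_10 − T_10 = 386 − 388.00000 = -2.00000
Mean deviation: (-2.00000 + -2.66667 + -2.00000) / 3 = -2.222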